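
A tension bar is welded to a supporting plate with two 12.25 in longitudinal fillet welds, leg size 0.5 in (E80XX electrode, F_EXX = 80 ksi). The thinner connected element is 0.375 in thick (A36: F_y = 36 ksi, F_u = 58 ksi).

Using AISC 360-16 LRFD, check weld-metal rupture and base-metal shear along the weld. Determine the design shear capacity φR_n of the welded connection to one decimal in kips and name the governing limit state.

198.5 kips (base-metal shear governs)

Weld metal: throat = 0.707×0.5 = 0.3535 in, L = 2×12.25 = 24.5 in. φR_n = 0.75 × 0.6 × 80 × 0.3535 × 24.5 = 311.8 kips.
Base metal shear (0.375 in plate): yield φR_n = 1.0×0.6×36×0.375×24.5 = 198.5 kips; rupture φR_n = 0.75×0.6×58×0.375×24.5 = 239.8 kips; take 198.5 kips (yield).
Governing: min(311.8, 198.5) = 198.5 kips → base-metal shear.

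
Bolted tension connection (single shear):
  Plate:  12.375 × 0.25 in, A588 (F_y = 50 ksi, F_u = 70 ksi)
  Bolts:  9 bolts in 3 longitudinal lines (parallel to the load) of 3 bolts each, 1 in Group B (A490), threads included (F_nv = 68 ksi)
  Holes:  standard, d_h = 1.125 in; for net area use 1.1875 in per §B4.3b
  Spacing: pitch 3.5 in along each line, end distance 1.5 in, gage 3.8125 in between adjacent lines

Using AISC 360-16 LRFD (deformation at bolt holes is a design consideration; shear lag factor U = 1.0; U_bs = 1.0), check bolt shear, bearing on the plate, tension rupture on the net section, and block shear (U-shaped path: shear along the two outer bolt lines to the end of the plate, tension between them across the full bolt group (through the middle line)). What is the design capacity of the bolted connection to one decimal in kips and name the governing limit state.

115.7 kips (net-section rupture governs)

Bolt shear: A_b = π(1)²/4 = 0.7854 in². φR_n = 0.75 × 68 × 0.7854 × 9 × 1 = 360.5 kips.
Bearing (0.25 in plate, F_u = 70 ksi): end bolts L_c = 1.5 − 1.125/2 = 0.9375, R_n = min(1.2×0.9375×0.25×70, 2.4×1×0.25×70) = 19.688 kips/bolt; interior L_c = 3.5 − 1.125 = 2.375, R_n = 42 kips/bolt. φR_n = 0.75 × (3×19.688 + 6×42) = 233.3 kips.
Tension rupture (net): A_n = (12.375 − 3×1.1875)×0.25 = 2.2031 in² (U = 1.0, A_e = A_n). φR_n = 0.75 × 70 × 2.2031 = 115.7 kips.
Block shear: shear path 2×[1.5+2×3.5] = 2×8.5 in, A_gv = 4.25, A_nv = 2×(8.5 − 2.5×1.1875)×0.25 = 2.7656 in²; tension across gage: (7.625 − 2×1.1875)×0.25 = 1.3125 in². R_n = min(0.6×70×2.7656, 0.6×50×4.25) + 1.0×70×1.3125 = min(116.16, 127.5) + 91.875 = 208.04 kips. φR_n = 0.75 × 208.04 = 156.0 kips.
Governing: min(360.5, 233.3, 115.7, 156.0) = 115.7 kips → net-section rupture.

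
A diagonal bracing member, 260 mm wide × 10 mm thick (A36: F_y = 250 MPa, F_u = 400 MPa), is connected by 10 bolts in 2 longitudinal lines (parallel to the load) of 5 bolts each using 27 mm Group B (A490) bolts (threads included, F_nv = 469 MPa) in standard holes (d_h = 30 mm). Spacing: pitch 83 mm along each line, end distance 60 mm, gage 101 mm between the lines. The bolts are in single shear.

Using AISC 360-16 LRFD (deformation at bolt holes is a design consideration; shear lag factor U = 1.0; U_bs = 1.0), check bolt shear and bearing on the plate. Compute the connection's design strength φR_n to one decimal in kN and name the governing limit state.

Bolt shear: A_b = π(27)²/4 = 572.56 mm². φR_n = 0.75 × 469 × 572.56 × 10 × 1 = 2014.0 kN.
Bearing (10 mm plate, F_u = 400 MPa): end bolts L_c = 60 − 30/2 = 45, R_n = min(1.2×45×10×400, 2.4×27×10×400) = 216 kN/bolt; interior L_c = 83 − 30 = 53, R_n = 254.4 kN/bolt. φR_n = 0.75 × (2×216 + 8×254.4) = 1850.4 kN.
Governing: min(2014.0, 1850.4) = 1850.4 kN → bearing.

1850.4 kN (bearing governs)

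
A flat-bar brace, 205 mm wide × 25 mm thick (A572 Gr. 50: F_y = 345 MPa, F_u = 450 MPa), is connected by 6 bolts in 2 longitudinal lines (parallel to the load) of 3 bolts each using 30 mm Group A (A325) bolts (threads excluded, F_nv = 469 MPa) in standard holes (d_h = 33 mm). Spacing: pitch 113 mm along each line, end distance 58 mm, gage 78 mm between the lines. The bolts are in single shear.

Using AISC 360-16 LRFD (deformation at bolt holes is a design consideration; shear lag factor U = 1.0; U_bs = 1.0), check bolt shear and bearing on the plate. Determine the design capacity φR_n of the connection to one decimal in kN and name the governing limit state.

1491.8 kN (bolt shear governs)

Bolt shear: A_b = π(30)²/4 = 706.86 mm². φR_n = 0.75 × 469 × 706.86 × 6 × 1 = 1491.8 kN.
Bearing (25 mm plate, F_u = 450 MPa): end bolts L_c = 58 − 33/2 = 41.5, R_n = min(1.2×41.5×25×450, 2.4×30×25×450) = 560.25 kN/bolt; interior L_c = 113 − 33 = 80, R_n = 810 kN/bolt. φR_n = 0.75 × (2×560.25 + 4×810) = 3270.4 kN.
Governing: min(1491.8, 3270.4) = 1491.8 kN → bolt shear.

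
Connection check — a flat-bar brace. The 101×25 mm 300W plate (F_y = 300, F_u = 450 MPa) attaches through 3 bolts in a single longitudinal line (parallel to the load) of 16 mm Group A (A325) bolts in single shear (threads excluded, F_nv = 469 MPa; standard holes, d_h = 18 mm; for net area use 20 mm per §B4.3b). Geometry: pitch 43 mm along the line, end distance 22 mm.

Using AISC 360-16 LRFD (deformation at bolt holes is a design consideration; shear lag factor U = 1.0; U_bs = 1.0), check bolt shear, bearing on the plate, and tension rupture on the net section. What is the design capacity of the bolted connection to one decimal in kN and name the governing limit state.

212.2 kN (bolt shear governs)

Bolt shear: A_b = π(16)²/4 = 201.06 mm². φR_n = 0.75 × 469 × 201.06 × 3 × 1 = 212.2 kN.
Bearing (25 mm plate, F_u = 450 MPa): end bolts L_c = 22 − 18/2 = 13, R_n = min(1.2×13×25×450, 2.4×16×25×450) = 175.5 kN/bolt; interior L_c = 43 − 18 = 25, R_n = 337.5 kN/bolt. φR_n = 0.75 × (1×175.5 + 2×337.5) = 637.9 kN.
Tension rupture (net): A_n = (101 − 1×20)×25 = 2025 mm² (U = 1.0, A_e = A_n). φR_n = 0.75 × 450 × 2025 = 683.4 kN.
Governing: min(212.2, 637.9, 683.4) = 212.2 kN → bolt shear.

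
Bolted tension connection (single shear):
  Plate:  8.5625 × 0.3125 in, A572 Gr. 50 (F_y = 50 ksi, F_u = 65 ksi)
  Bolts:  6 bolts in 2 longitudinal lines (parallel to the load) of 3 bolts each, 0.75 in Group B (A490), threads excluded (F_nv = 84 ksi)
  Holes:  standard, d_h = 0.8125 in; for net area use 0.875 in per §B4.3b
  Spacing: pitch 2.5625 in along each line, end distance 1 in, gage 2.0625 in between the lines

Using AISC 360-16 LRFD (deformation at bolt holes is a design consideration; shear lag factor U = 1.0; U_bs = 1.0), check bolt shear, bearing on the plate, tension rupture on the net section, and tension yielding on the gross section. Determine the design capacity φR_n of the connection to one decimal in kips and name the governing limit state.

103.8 kips (net-section rupture governs)

Bolt shear: A_b = π(0.75)²/4 = 0.44179 in². φR_n = 0.75 × 84 × 0.44179 × 6 × 1 = 167.0 kips.
Bearing (0.3125 in plate, F_u = 65 ksi): end bolts L_c = 1 − 0.8125/2 = 0.59375, R_n = min(1.2×0.59375×0.3125×65, 2.4×0.75×0.3125×65) = 14.473 kips/bolt; interior L_c = 2.5625 − 0.8125 = 1.75, R_n = 36.563 kips/bolt. φR_n = 0.75 × (2×14.473 + 4×36.563) = 131.4 kips.
Tension rupture (net): A_n = (8.5625 − 2×0.875)×0.3125 = 2.1289 in² (U = 1.0, A_e = A_n). φR_n = 0.75 × 65 × 2.1289 = 103.8 kips.
Tension yield (gross): A_g = 8.5625×0.3125 = 2.6758 in². φR_n = 0.90 × 50 × 2.6758 = 120.4 kips.
Governing: min(167.0, 131.4, 103.8, 120.4) = 103.8 kips → net-section rupture.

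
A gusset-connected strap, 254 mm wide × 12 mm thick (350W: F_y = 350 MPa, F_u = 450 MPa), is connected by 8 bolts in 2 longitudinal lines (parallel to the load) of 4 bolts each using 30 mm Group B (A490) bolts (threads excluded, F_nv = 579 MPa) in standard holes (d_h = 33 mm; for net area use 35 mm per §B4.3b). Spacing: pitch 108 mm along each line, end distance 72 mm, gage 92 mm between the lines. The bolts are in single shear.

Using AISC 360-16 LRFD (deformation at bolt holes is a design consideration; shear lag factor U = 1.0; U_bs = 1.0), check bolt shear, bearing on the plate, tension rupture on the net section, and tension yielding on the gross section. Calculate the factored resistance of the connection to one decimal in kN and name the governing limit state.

Bolt shear: A_b = π(30)²/4 = 706.86 mm². φR_n = 0.75 × 579 × 706.86 × 8 × 1 = 2455.6 kN.
Bearing (12 mm plate, F_u = 450 MPa): end bolts L_c = 72 − 33/2 = 55.5, R_n = min(1.2×55.5×12×450, 2.4×30×12×450) = 359.64 kN/bolt; interior L_c = 108 − 33 = 75, R_n = 388.8 kN/bolt. φR_n = 0.75 × (2×359.64 + 6×388.8) = 2289.1 kN.
Tension rupture (net): A_n = (254 − 2×35)×12 = 2208 mm² (U = 1.0, A_e = A_n). φR_n = 0.75 × 450 × 2208 = 745.2 kN.
Tension yield (gross): A_g = 254×12 = 3048 mm². φR_n = 0.90 × 350 × 3048 = 960.1 kN.
Governing: min(2455.6, 2289.1, 745.2, 960.1) = 745.2 kN → net-section rupture.

745.2 kN (net-section rupture governs)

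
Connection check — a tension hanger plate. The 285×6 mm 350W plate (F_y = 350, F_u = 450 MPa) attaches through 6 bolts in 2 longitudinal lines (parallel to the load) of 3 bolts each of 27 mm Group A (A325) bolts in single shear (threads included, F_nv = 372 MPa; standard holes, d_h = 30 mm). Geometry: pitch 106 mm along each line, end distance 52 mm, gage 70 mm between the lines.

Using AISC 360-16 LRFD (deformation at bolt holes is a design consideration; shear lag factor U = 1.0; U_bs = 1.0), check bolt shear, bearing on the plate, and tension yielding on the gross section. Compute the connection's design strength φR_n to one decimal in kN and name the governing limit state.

Bolt shear: A_b = π(27)²/4 = 572.56 mm². φR_n = 0.75 × 372 × 572.56 × 6 × 1 = 958.5 kN.
Bearing (6 mm plate, F_u = 450 MPa): end bolts L_c = 52 − 30/2 = 37, R_n = min(1.2×37×6×450, 2.4×27×6×450) = 119.88 kN/bolt; interior L_c = 106 − 30 = 76, R_n = 174.96 kN/bolt. φR_n = 0.75 × (2×119.88 + 4×174.96) = 704.7 kN.
Tension yield (gross): A_g = 285×6 = 1710 mm². φR_n = 0.90 × 350 × 1710 = 538.7 kN.
Governing: min(958.5, 704.7, 538.7) = 538.7 kN → gross-section yield.

538.7 kN (gross-section yield governs)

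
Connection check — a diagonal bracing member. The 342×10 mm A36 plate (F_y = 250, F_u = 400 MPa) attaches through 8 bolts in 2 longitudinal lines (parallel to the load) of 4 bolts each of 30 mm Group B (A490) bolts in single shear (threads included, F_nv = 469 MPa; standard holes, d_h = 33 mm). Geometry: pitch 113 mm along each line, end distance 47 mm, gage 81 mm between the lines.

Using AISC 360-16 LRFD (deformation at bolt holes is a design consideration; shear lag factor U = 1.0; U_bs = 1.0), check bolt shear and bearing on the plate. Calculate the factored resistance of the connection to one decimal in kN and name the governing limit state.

Bolt shear: A_b = π(30)²/4 = 706.86 mm². φR_n = 0.75 × 469 × 706.86 × 8 × 1 = 1989.1 kN.
Bearing (10 mm plate, F_u = 400 MPa): end bolts L_c = 47 − 33/2 = 30.5, R_n = min(1.2×30.5×10×400, 2.4×30×10×400) = 146.4 kN/bolt; interior L_c = 113 − 33 = 80, R_n = 288 kN/bolt. φR_n = 0.75 × (2×146.4 + 6×288) = 1515.6 kN.
Governing: min(1989.1, 1515.6) = 1515.6 kN → bearing.

1515.6 kN (bearing governs)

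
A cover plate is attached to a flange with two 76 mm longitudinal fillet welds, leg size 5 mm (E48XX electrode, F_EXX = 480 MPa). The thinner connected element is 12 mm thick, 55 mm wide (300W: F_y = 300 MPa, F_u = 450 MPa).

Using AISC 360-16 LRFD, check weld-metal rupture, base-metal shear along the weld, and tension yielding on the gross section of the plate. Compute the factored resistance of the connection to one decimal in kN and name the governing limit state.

Weld metal: throat = 0.707×5 = 3.535 mm, L = 2×76 = 152 mm. φR_n = 0.75 × 0.6 × 480 × 3.535 × 152 = 116.1 kN.
Base metal shear (12 mm plate): yield φR_n = 1.0×0.6×300×12×152 = 328.3 kN; rupture φR_n = 0.75×0.6×450×12×152 = 369.4 kN; take 328.3 kN (yield).
Tension yield (gross): A_g = 55×12 = 660 mm². φR_n = 0.90 × 300 × 660 = 178.2 kN.
Governing: min(116.1, 328.3, 178.2) = 116.1 kN → weld metal.

116.1 kN (weld metal governs)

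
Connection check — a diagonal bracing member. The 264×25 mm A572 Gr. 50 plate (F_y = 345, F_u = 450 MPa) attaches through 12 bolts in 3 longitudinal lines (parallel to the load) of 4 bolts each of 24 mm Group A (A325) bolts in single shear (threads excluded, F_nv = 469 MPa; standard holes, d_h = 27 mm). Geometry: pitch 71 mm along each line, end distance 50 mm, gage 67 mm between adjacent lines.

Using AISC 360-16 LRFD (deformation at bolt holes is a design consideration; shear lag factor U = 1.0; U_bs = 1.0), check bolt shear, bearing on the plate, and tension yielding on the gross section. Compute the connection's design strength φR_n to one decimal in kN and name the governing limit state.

1909.5 kN (bolt shear governs)

Bolt shear: A_b = π(24)²/4 = 452.39 mm². φR_n = 0.75 × 469 × 452.39 × 12 × 1 = 1909.5 kN.
Bearing (25 mm plate, F_u = 450 MPa): end bolts L_c = 50 − 27/2 = 36.5, R_n = min(1.2×36.5×25×450, 2.4×24×25×450) = 492.75 kN/bolt; interior L_c = 71 − 27 = 44, R_n = 594 kN/bolt. φR_n = 0.75 × (3×492.75 + 9×594) = 5118.2 kN.
Tension yield (gross): A_g = 264×25 = 6600 mm². φR_n = 0.90 × 345 × 6600 = 2049.3 kN.
Governing: min(1909.5, 5118.2, 2049.3) = 1909.5 kN → bolt shear.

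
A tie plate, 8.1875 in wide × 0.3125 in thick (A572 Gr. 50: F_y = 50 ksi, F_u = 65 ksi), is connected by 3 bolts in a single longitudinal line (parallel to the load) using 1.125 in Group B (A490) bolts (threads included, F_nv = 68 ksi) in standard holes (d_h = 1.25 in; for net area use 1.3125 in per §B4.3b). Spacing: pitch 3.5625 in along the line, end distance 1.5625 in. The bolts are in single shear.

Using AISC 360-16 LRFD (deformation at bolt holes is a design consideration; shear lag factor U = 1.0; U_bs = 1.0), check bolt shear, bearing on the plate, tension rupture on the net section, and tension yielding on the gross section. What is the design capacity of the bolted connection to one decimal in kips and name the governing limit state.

99.4 kips (bearing governs)

Bolt shear: A_b = π(1.125)²/4 = 0.99402 in². φR_n = 0.75 × 68 × 0.99402 × 3 × 1 = 152.1 kips.
Bearing (0.3125 in plate, F_u = 65 ksi): end bolts L_c = 1.5625 − 1.25/2 = 0.9375, R_n = min(1.2×0.9375×0.3125×65, 2.4×1.125×0.3125×65) = 22.852 kips/bolt; interior L_c = 3.5625 − 1.25 = 2.3125, R_n = 54.844 kips/bolt. φR_n = 0.75 × (1×22.852 + 2×54.844) = 99.4 kips.
Tension rupture (net): A_n = (8.1875 − 1×1.3125)×0.3125 = 2.1484 in² (U = 1.0, A_e = A_n). φR_n = 0.75 × 65 × 2.1484 = 104.7 kips.
Tension yield (gross): A_g = 8.1875×0.3125 = 2.5586 in². φR_n = 0.90 × 50 × 2.5586 = 115.1 kips.
Governing: min(152.1, 99.4, 104.7, 115.1) = 99.4 kips → bearing.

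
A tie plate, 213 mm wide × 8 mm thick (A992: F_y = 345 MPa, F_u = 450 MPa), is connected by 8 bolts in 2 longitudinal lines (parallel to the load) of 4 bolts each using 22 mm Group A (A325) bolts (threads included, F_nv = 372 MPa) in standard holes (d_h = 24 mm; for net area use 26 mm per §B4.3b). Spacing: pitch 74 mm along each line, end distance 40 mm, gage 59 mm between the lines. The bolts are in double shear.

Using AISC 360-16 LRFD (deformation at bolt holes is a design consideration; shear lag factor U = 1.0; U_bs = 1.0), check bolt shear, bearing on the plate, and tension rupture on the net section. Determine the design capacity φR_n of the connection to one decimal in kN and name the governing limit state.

Bolt shear: A_b = π(22)²/4 = 380.13 mm². φR_n = 0.75 × 372 × 380.13 × 8 × 2 = 1696.9 kN.
Bearing (8 mm plate, F_u = 450 MPa): end bolts L_c = 40 − 24/2 = 28, R_n = min(1.2×28×8×450, 2.4×22×8×450) = 120.96 kN/bolt; interior L_c = 74 − 24 = 50, R_n = 190.08 kN/bolt. φR_n = 0.75 × (2×120.96 + 6×190.08) = 1036.8 kN.
Tension rupture (net): A_n = (213 − 2×26)×8 = 1288 mm² (U = 1.0, A_e = A_n). φR_n = 0.75 × 450 × 1288 = 434.7 kN.
Governing: min(1696.9, 1036.8, 434.7) = 434.7 kN → net-section rupture.

434.7 kN (net-section rupture governs)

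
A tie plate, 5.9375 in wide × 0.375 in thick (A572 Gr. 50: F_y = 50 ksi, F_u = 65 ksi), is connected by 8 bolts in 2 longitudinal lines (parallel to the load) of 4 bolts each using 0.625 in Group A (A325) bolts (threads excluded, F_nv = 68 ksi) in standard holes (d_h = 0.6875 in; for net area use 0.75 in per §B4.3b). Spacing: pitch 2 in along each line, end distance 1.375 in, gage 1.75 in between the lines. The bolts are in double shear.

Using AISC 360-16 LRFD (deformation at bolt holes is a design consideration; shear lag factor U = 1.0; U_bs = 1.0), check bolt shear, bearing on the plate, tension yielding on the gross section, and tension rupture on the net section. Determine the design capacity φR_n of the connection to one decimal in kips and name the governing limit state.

81.1 kips (net-section rupture governs)

Bolt shear: A_b = π(0.625)²/4 = 0.3068 in². φR_n = 0.75 × 68 × 0.3068 × 8 × 2 = 250.3 kips.
Bearing (0.375 in plate, F_u = 65 ksi): end bolts L_c = 1.375 − 0.6875/2 = 1.03125, R_n = min(1.2×1.03125×0.375×65, 2.4×0.625×0.375×65) = 30.164 kips/bolt; interior L_c = 2 − 0.6875 = 1.3125, R_n = 36.563 kips/bolt. φR_n = 0.75 × (2×30.164 + 6×36.563) = 209.8 kips.
Tension yield (gross): A_g = 5.9375×0.375 = 2.2266 in². φR_n = 0.90 × 50 × 2.2266 = 100.2 kips.
Tension rupture (net): A_n = (5.9375 − 2×0.75)×0.375 = 1.6641 in² (U = 1.0, A_e = A_n). φR_n = 0.75 × 65 × 1.6641 = 81.1 kips.
Governing: min(250.3, 209.8, 100.2, 81.1) = 81.1 kips → net-section rupture.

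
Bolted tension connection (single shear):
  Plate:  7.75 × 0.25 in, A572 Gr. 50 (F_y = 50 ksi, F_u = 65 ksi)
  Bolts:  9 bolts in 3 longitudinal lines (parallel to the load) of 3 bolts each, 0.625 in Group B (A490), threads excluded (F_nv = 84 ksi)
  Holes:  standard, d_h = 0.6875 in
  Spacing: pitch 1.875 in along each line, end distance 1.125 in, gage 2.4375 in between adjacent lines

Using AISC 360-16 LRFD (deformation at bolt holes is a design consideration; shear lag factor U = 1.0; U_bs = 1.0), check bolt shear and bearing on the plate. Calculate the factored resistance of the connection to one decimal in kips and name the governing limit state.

138.5 kips (bearing governs)

Bolt shear: A_b = π(0.625)²/4 = 0.3068 in². φR_n = 0.75 × 84 × 0.3068 × 9 × 1 = 174.0 kips.
Bearing (0.25 in plate, F_u = 65 ksi): end bolts L_c = 1.125 − 0.6875/2 = 0.78125, R_n = min(1.2×0.78125×0.25×65, 2.4×0.625×0.25×65) = 15.234 kips/bolt; interior L_c = 1.875 − 0.6875 = 1.1875, R_n = 23.156 kips/bolt. φR_n = 0.75 × (3×15.234 + 6×23.156) = 138.5 kips.
Governing: min(174.0, 138.5) = 138.5 kips → bearing.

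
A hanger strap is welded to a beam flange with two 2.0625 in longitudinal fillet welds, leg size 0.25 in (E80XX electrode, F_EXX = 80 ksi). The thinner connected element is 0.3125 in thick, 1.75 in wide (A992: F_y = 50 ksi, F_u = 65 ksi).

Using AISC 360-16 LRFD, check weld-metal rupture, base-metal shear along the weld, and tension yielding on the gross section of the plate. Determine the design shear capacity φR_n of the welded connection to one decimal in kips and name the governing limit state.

24.6 kips (gross-section yield governs)

Weld metal: throat = 0.707×0.25 = 0.17675 in, L = 2×2.0625 = 4.125 in. φR_n = 0.75 × 0.6 × 80 × 0.17675 × 4.125 = 26.2 kips.
Base metal shear (0.3125 in plate): yield φR_n = 1.0×0.6×50×0.3125×4.125 = 38.7 kips; rupture φR_n = 0.75×0.6×65×0.3125×4.125 = 37.7 kips; take 37.7 kips (rupture).
Tension yield (gross): A_g = 1.75×0.3125 = 0.54688 in². φR_n = 0.90 × 50 × 0.54688 = 24.6 kips.
Governing: min(26.2, 37.7, 24.6) = 24.6 kips → gross-section yield.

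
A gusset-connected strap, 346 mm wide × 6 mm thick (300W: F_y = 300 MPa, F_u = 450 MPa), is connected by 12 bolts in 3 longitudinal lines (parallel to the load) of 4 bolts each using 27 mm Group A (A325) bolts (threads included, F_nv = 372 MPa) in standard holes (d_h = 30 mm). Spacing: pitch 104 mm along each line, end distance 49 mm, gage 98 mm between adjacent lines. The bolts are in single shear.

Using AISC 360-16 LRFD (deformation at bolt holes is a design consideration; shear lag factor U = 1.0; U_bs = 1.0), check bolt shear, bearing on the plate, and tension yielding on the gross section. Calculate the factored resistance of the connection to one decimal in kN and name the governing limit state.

560.5 kN (gross-section yield governs)

Bolt shear: A_b = π(27)²/4 = 572.56 mm². φR_n = 0.75 × 372 × 572.56 × 12 × 1 = 1916.9 kN.
Bearing (6 mm plate, F_u = 450 MPa): end bolts L_c = 49 − 30/2 = 34, R_n = min(1.2×34×6×450, 2.4×27×6×450) = 110.16 kN/bolt; interior L_c = 104 − 30 = 74, R_n = 174.96 kN/bolt. φR_n = 0.75 × (3×110.16 + 9×174.96) = 1428.8 kN.
Tension yield (gross): A_g = 346×6 = 2076 mm². φR_n = 0.90 × 300 × 2076 = 560.5 kN.
Governing: min(1916.9, 1428.8, 560.5) = 560.5 kN → gross-section yield.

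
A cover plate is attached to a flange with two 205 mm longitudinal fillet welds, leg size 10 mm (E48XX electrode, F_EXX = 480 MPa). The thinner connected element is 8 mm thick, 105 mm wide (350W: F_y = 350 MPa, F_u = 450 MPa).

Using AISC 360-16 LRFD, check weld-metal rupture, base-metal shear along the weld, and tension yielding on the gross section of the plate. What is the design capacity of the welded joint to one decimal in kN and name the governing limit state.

264.6 kN (gross-section yield governs)

Weld metal: throat = 0.707×10 = 7.07 mm, L = 2×205 = 410 mm. φR_n = 0.75 × 0.6 × 480 × 7.07 × 410 = 626.1 kN.
Base metal shear (8 mm plate): yield φR_n = 1.0×0.6×350×8×410 = 688.8 kN; rupture φR_n = 0.75×0.6×450×8×410 = 664.2 kN; take 664.2 kN (rupture).
Tension yield (gross): A_g = 105×8 = 840 mm². φR_n = 0.90 × 350 × 840 = 264.6 kN.
Governing: min(626.1, 664.2, 264.6) = 264.6 kN → gross-section yield.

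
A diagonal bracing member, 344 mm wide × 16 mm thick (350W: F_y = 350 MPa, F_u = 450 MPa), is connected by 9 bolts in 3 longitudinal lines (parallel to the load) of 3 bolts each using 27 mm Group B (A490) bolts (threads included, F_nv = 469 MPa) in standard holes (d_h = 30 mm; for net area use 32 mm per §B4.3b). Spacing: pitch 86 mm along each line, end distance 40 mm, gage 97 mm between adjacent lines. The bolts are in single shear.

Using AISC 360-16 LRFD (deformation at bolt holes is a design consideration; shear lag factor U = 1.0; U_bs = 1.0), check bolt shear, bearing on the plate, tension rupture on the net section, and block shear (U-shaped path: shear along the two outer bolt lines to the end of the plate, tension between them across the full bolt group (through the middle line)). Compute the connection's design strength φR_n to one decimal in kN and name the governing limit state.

1339.2 kN (net-section rupture governs)

Bolt shear: A_b = π(27)²/4 = 572.56 mm². φR_n = 0.75 × 469 × 572.56 × 9 × 1 = 1812.6 kN.
Bearing (16 mm plate, F_u = 450 MPa): end bolts L_c = 40 − 30/2 = 25, R_n = min(1.2×25×16×450, 2.4×27×16×450) = 216 kN/bolt; interior L_c = 86 − 30 = 56, R_n = 466.56 kN/bolt. φR_n = 0.75 × (3×216 + 6×466.56) = 2585.5 kN.
Tension rupture (net): A_n = (344 − 3×32)×16 = 3968 mm² (U = 1.0, A_e = A_n). φR_n = 0.75 × 450 × 3968 = 1339.2 kN.
Block shear: shear path 2×[40+2×86] = 2×212 mm, A_gv = 6784, A_nv = 2×(212 − 2.5×32)×16 = 4224 mm²; tension across gage: (194 − 2×32)×16 = 2080 mm². R_n = min(0.6×450×4224, 0.6×350×6784) + 1.0×450×2080 = min(1140.5, 1424.6) + 936 = 2076.5 kN. φR_n = 0.75 × 2076.5 = 1557.4 kN.
Governing: min(1812.6, 2585.5, 1339.2, 1557.4) = 1339.2 kN → net-section rupture.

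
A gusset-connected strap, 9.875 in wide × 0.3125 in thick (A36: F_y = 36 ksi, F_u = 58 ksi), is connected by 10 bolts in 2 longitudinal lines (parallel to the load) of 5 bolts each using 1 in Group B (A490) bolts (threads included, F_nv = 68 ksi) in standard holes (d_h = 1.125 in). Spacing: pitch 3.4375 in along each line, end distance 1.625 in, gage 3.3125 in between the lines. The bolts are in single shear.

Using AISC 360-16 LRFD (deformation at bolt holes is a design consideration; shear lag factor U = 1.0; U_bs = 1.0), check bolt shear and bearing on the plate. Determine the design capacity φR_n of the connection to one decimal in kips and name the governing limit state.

Bolt shear: A_b = π(1)²/4 = 0.7854 in². φR_n = 0.75 × 68 × 0.7854 × 10 × 1 = 400.6 kips.
Bearing (0.3125 in plate, F_u = 58 ksi): end bolts L_c = 1.625 − 1.125/2 = 1.0625, R_n = min(1.2×1.0625×0.3125×58, 2.4×1×0.3125×58) = 23.109 kips/bolt; interior L_c = 3.4375 − 1.125 = 2.3125, R_n = 43.5 kips/bolt. φR_n = 0.75 × (2×23.109 + 8×43.5) = 295.7 kips.
Governing: min(400.6, 295.7) = 295.7 kips → bearing.

295.7 kips (bearing governs)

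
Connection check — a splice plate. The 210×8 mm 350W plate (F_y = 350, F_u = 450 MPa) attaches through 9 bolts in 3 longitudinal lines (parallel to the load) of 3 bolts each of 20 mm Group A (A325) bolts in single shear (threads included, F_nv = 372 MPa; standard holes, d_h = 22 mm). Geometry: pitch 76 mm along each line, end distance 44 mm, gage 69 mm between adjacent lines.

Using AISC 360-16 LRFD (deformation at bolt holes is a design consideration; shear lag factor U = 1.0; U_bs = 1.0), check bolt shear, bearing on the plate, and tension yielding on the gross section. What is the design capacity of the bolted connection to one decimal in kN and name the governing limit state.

529.2 kN (gross-section yield governs)

Bolt shear: A_b = π(20)²/4 = 314.16 mm². φR_n = 0.75 × 372 × 314.16 × 9 × 1 = 788.9 kN.
Bearing (8 mm plate, F_u = 450 MPa): end bolts L_c = 44 − 22/2 = 33, R_n = min(1.2×33×8×450, 2.4×20×8×450) = 142.56 kN/bolt; interior L_c = 76 − 22 = 54, R_n = 172.8 kN/bolt. φR_n = 0.75 × (3×142.56 + 6×172.8) = 1098.4 kN.
Tension yield (gross): A_g = 210×8 = 1680 mm². φR_n = 0.90 × 350 × 1680 = 529.2 kN.
Governing: min(788.9, 1098.4, 529.2) = 529.2 kN → gross-section yield.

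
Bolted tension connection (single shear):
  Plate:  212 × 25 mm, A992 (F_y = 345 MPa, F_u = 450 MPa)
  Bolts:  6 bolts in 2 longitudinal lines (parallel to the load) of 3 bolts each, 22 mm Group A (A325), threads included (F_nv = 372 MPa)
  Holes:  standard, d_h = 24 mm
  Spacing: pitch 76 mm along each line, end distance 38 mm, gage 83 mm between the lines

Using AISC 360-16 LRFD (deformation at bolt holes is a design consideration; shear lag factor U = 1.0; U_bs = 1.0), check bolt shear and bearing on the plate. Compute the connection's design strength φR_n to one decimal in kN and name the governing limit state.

Bolt shear: A_b = π(22)²/4 = 380.13 mm². φR_n = 0.75 × 372 × 380.13 × 6 × 1 = 636.3 kN.
Bearing (25 mm plate, F_u = 450 MPa): end bolts L_c = 38 − 24/2 = 26, R_n = min(1.2×26×25×450, 2.4×22×25×450) = 351 kN/bolt; interior L_c = 76 − 24 = 52, R_n = 594 kN/bolt. φR_n = 0.75 × (2×351 + 4×594) = 2308.5 kN.
Governing: min(636.3, 2308.5) = 636.3 kN → bolt shear.

636.3 kN (bolt shear governs)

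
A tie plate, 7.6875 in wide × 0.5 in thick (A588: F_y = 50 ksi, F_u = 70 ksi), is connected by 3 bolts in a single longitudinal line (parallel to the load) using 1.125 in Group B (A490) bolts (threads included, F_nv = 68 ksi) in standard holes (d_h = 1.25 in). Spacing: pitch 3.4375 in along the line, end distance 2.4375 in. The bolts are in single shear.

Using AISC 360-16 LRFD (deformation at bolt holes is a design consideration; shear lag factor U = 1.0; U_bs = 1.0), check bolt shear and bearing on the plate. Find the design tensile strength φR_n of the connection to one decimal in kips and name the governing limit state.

Bolt shear: A_b = π(1.125)²/4 = 0.99402 in². φR_n = 0.75 × 68 × 0.99402 × 3 × 1 = 152.1 kips.
Bearing (0.5 in plate, F_u = 70 ksi): end bolts L_c = 2.4375 − 1.25/2 = 1.8125, R_n = min(1.2×1.8125×0.5×70, 2.4×1.125×0.5×70) = 76.125 kips/bolt; interior L_c = 3.4375 − 1.25 = 2.1875, R_n = 91.875 kips/bolt. φR_n = 0.75 × (1×76.125 + 2×91.875) = 194.9 kips.
Governing: min(152.1, 194.9) = 152.1 kips → bolt shear.

152.1 kips (bolt shear governs)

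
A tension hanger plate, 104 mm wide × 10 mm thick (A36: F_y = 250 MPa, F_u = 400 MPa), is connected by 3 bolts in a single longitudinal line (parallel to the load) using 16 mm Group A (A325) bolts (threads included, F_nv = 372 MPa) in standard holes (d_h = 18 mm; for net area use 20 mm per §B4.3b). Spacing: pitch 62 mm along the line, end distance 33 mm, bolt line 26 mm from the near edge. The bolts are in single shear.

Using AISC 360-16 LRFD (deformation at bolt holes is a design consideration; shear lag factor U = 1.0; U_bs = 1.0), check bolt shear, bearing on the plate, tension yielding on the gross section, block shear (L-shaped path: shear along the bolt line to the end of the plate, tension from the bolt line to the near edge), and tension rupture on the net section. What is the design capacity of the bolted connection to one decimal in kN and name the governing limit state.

168.3 kN (bolt shear governs)

Bolt shear: A_b = π(16)²/4 = 201.06 mm². φR_n = 0.75 × 372 × 201.06 × 3 × 1 = 168.3 kN.
Bearing (10 mm plate, F_u = 400 MPa): end bolts L_c = 33 − 18/2 = 24, R_n = min(1.2×24×10×400, 2.4×16×10×400) = 115.2 kN/bolt; interior L_c = 62 − 18 = 44, R_n = 153.6 kN/bolt. φR_n = 0.75 × (1×115.2 + 2×153.6) = 316.8 kN.
Tension yield (gross): A_g = 104×10 = 1040 mm². φR_n = 0.90 × 250 × 1040 = 234.0 kN.
Block shear: shear path 1×[33+2×62] = 1×157 mm, A_gv = 1570, A_nv = 1×(157 − 2.5×20)×10 = 1070 mm²; tension to near edge: (26 − 0.5×20)×10 = 160 mm². R_n = min(0.6×400×1070, 0.6×250×1570) + 1.0×400×160 = min(256.8, 235.5) + 64 = 299.5 kN. φR_n = 0.75 × 299.5 = 224.6 kN.
Tension rupture (net): A_n = (104 − 1×20)×10 = 840 mm² (U = 1.0, A_e = A_n). φR_n = 0.75 × 400 × 840 = 252.0 kN.
Governing: min(168.3, 316.8, 234.0, 224.6, 252.0) = 168.3 kN → bolt shear.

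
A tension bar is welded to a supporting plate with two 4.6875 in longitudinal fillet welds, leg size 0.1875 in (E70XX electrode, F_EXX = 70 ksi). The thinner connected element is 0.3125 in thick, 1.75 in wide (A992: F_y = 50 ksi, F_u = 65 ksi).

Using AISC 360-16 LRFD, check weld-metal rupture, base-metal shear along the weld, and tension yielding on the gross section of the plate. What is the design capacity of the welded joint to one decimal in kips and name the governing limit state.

24.6 kips (gross-section yield governs)

Weld metal: throat = 0.707×0.1875 = 0.13256 in, L = 2×4.6875 = 9.375 in. φR_n = 0.75 × 0.6 × 70 × 0.13256 × 9.375 = 39.1 kips.
Base metal shear (0.3125 in plate): yield φR_n = 1.0×0.6×50×0.3125×9.375 = 87.9 kips; rupture φR_n = 0.75×0.6×65×0.3125×9.375 = 85.7 kips; take 85.7 kips (rupture).
Tension yield (gross): A_g = 1.75×0.3125 = 0.54688 in². φR_n = 0.90 × 50 × 0.54688 = 24.6 kips.
Governing: min(39.1, 85.7, 24.6) = 24.6 kips → gross-section yield.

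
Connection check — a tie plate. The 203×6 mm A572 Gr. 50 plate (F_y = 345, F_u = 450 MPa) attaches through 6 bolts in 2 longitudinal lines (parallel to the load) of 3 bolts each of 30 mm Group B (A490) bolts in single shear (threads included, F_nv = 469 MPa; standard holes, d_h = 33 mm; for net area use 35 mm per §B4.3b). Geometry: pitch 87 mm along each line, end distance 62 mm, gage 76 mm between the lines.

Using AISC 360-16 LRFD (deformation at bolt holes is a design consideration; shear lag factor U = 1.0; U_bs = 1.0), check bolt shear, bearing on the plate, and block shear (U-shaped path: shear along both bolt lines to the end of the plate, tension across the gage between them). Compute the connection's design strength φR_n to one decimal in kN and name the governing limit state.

443.9 kN (block shear governs)

Bolt shear: A_b = π(30)²/4 = 706.86 mm². φR_n = 0.75 × 469 × 706.86 × 6 × 1 = 1491.8 kN.
Bearing (6 mm plate, F_u = 450 MPa): end bolts L_c = 62 − 33/2 = 45.5, R_n = min(1.2×45.5×6×450, 2.4×30×6×450) = 147.42 kN/bolt; interior L_c = 87 − 33 = 54, R_n = 174.96 kN/bolt. φR_n = 0.75 × (2×147.42 + 4×174.96) = 746.0 kN.
Block shear: shear path 2×[62+2×87] = 2×236 mm, A_gv = 2832, A_nv = 2×(236 − 2.5×35)×6 = 1782 mm²; tension across gage: (76 − 1×35)×6 = 246 mm². R_n = min(0.6×450×1782, 0.6×345×2832) + 1.0×450×246 = min(481.14, 586.22) + 110.7 = 591.84 kN. φR_n = 0.75 × 591.84 = 443.9 kN.
Governing: min(1491.8, 746.0, 443.9) = 443.9 kN → block shear.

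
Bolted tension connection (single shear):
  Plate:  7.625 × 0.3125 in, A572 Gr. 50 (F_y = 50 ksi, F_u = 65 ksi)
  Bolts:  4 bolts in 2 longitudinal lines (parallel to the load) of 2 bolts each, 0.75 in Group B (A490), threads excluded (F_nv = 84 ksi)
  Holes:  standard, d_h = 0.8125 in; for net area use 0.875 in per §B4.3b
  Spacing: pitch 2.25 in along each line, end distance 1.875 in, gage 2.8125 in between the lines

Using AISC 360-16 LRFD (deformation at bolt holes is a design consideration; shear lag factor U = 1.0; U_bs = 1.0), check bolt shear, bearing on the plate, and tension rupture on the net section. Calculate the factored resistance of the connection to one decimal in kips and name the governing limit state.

89.5 kips (net-section rupture governs)

Bolt shear: A_b = π(0.75)²/4 = 0.44179 in². φR_n = 0.75 × 84 × 0.44179 × 4 × 1 = 111.3 kips.
Bearing (0.3125 in plate, F_u = 65 ksi): end bolts L_c = 1.875 − 0.8125/2 = 1.46875, R_n = min(1.2×1.46875×0.3125×65, 2.4×0.75×0.3125×65) = 35.801 kips/bolt; interior L_c = 2.25 − 0.8125 = 1.4375, R_n = 35.039 kips/bolt. φR_n = 0.75 × (2×35.801 + 2×35.039) = 106.3 kips.
Tension rupture (net): A_n = (7.625 − 2×0.875)×0.3125 = 1.8359 in² (U = 1.0, A_e = A_n). φR_n = 0.75 × 65 × 1.8359 = 89.5 kips.
Governing: min(111.3, 106.3, 89.5) = 89.5 kips → net-section rupture.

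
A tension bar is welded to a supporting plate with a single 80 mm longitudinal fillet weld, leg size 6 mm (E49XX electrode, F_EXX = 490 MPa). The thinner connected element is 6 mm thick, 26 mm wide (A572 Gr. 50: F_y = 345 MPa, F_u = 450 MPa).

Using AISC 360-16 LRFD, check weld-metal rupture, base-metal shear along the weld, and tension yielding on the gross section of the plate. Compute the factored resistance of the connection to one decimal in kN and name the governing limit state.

Weld metal: throat = 0.707×6 = 4.242 mm, L = 80 mm. φR_n = 0.75 × 0.6 × 490 × 4.242 × 80 = 74.8 kN.
Base metal shear (6 mm plate): yield φR_n = 1.0×0.6×345×6×80 = 99.4 kN; rupture φR_n = 0.75×0.6×450×6×80 = 97.2 kN; take 97.2 kN (rupture).
Tension yield (gross): A_g = 26×6 = 156 mm². φR_n = 0.90 × 345 × 156 = 48.4 kN.
Governing: min(74.8, 97.2, 48.4) = 48.4 kN → gross-section yield.

48.4 kN (gross-section yield governs)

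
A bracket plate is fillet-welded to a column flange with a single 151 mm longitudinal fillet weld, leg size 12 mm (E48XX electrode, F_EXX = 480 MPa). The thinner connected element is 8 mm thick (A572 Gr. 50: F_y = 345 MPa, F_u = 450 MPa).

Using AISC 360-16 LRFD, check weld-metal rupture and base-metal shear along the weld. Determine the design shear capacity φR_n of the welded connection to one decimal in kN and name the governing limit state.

244.6 kN (base-metal shear governs)

Weld metal: throat = 0.707×12 = 8.484 mm, L = 151 mm. φR_n = 0.75 × 0.6 × 480 × 8.484 × 151 = 276.7 kN.
Base metal shear (8 mm plate): yield φR_n = 1.0×0.6×345×8×151 = 250.1 kN; rupture φR_n = 0.75×0.6×450×8×151 = 244.6 kN; take 244.6 kN (rupture).
Governing: min(276.7, 244.6) = 244.6 kN → base-metal shear.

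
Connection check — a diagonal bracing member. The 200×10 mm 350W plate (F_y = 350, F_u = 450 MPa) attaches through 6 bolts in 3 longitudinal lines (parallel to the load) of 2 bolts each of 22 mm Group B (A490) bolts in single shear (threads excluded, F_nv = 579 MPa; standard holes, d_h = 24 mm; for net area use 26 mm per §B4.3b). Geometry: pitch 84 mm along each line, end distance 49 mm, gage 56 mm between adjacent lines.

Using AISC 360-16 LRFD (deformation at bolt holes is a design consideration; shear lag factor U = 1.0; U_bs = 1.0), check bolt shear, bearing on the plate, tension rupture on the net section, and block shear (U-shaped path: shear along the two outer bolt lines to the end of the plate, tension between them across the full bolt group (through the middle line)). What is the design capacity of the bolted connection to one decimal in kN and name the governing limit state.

411.8 kN (net-section rupture governs)

Bolt shear: A_b = π(22)²/4 = 380.13 mm². φR_n = 0.75 × 579 × 380.13 × 6 × 1 = 990.4 kN.
Bearing (10 mm plate, F_u = 450 MPa): end bolts L_c = 49 − 24/2 = 37, R_n = min(1.2×37×10×450, 2.4×22×10×450) = 199.8 kN/bolt; interior L_c = 84 − 24 = 60, R_n = 237.6 kN/bolt. φR_n = 0.75 × (3×199.8 + 3×237.6) = 984.2 kN.
Tension rupture (net): A_n = (200 − 3×26)×10 = 1220 mm² (U = 1.0, A_e = A_n). φR_n = 0.75 × 450 × 1220 = 411.8 kN.
Block shear: shear path 2×[49+1×84] = 2×133 mm, A_gv = 2660, A_nv = 2×(133 − 1.5×26)×10 = 1880 mm²; tension across gage: (112 − 2×26)×10 = 600 mm². R_n = min(0.6×450×1880, 0.6×350×2660) + 1.0×450×600 = min(507.6, 558.6) + 270 = 777.6 kN. φR_n = 0.75 × 777.6 = 583.2 kN.
Governing: min(990.4, 984.2, 411.8, 583.2) = 411.8 kN → net-section rupture.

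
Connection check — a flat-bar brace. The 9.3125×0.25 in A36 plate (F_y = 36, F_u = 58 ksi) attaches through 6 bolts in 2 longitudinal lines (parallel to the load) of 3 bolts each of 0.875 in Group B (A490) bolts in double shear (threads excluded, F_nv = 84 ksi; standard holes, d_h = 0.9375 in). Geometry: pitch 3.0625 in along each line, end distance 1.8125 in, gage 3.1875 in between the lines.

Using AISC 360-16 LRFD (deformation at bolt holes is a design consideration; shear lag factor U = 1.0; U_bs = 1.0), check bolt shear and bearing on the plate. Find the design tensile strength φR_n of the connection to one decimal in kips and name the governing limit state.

Bolt shear: A_b = π(0.875)²/4 = 0.60132 in². φR_n = 0.75 × 84 × 0.60132 × 6 × 2 = 454.6 kips.
Bearing (0.25 in plate, F_u = 58 ksi): end bolts L_c = 1.8125 − 0.9375/2 = 1.34375, R_n = min(1.2×1.34375×0.25×58, 2.4×0.875×0.25×58) = 23.381 kips/bolt; interior L_c = 3.0625 − 0.9375 = 2.125, R_n = 30.45 kips/bolt. φR_n = 0.75 × (2×23.381 + 4×30.45) = 126.4 kips.
Governing: min(454.6, 126.4) = 126.4 kips → bearing.

126.4 kips (bearing governs)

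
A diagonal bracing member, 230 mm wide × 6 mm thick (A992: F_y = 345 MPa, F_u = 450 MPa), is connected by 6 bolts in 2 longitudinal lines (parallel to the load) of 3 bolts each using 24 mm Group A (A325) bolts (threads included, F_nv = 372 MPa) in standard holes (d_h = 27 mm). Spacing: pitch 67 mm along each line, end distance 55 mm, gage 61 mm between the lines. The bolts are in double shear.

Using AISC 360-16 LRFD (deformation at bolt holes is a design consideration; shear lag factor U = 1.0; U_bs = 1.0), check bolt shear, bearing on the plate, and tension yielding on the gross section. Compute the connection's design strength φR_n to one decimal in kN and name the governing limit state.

Bolt shear: A_b = π(24)²/4 = 452.39 mm². φR_n = 0.75 × 372 × 452.39 × 6 × 2 = 1514.6 kN.
Bearing (6 mm plate, F_u = 450 MPa): end bolts L_c = 55 − 27/2 = 41.5, R_n = min(1.2×41.5×6×450, 2.4×24×6×450) = 134.46 kN/bolt; interior L_c = 67 − 27 = 40, R_n = 129.6 kN/bolt. φR_n = 0.75 × (2×134.46 + 4×129.6) = 590.5 kN.
Tension yield (gross): A_g = 230×6 = 1380 mm². φR_n = 0.90 × 345 × 1380 = 428.5 kN.
Governing: min(1514.6, 590.5, 428.5) = 428.5 kN → gross-section yield.

428.5 kN (gross-section yield governs)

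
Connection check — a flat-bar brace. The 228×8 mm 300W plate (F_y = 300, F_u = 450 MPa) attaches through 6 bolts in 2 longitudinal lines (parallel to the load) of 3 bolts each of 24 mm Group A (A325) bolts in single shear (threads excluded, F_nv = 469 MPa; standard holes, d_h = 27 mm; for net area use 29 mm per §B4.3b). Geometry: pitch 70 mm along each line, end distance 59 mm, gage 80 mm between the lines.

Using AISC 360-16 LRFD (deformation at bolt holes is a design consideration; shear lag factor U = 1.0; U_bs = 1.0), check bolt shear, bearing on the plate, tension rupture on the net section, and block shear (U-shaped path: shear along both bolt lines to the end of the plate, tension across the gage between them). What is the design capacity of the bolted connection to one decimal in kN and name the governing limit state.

459.0 kN (net-section rupture governs)

Bolt shear: A_b = π(24)²/4 = 452.39 mm². φR_n = 0.75 × 469 × 452.39 × 6 × 1 = 954.8 kN.
Bearing (8 mm plate, F_u = 450 MPa): end bolts L_c = 59 − 27/2 = 45.5, R_n = min(1.2×45.5×8×450, 2.4×24×8×450) = 196.56 kN/bolt; interior L_c = 70 − 27 = 43, R_n = 185.76 kN/bolt. φR_n = 0.75 × (2×196.56 + 4×185.76) = 852.1 kN.
Tension rupture (net): A_n = (228 − 2×29)×8 = 1360 mm² (U = 1.0, A_e = A_n). φR_n = 0.75 × 450 × 1360 = 459.0 kN.
Block shear: shear path 2×[59+2×70] = 2×199 mm, A_gv = 3184, A_nv = 2×(199 − 2.5×29)×8 = 2024 mm²; tension across gage: (80 − 1×29)×8 = 408 mm². R_n = min(0.6×450×2024, 0.6×300×3184) + 1.0×450×408 = min(546.48, 573.12) + 183.6 = 730.08 kN. φR_n = 0.75 × 730.08 = 547.6 kN.
Governing: min(954.8, 852.1, 459.0, 547.6) = 459.0 kN → net-section rupture.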